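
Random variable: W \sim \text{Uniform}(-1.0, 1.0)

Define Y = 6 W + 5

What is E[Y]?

For Y = 6W + 5:
E[Y] = 6 * E[W] + 5
E[W] = (-1 + 1)/2 = 0
E[Y] = 6 * 0 + 5 = 5

5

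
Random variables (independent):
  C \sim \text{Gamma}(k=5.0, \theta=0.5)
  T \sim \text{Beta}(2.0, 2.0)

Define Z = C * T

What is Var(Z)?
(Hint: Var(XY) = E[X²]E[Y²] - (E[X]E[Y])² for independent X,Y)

Var(XY) = E[X²]E[Y²] - (E[X]E[Y])²
E[C] = 2.5, Var(C) = 1.25
E[T] = 0.5, Var(T) = 0.05
E[C²] = 1.25 + 2.5² = 7.5
E[T²] = 0.05 + 0.5² = 0.3
Var(Z) = 7.5*0.3 - (2.5*0.5)²
= 2.25 - 1.5625 = 0.6875

0.6875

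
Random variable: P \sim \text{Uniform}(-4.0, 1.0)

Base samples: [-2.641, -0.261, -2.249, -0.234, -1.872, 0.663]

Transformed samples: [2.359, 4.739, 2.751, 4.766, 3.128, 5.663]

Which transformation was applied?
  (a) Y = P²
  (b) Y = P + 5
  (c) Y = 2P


Checking option (b) Y = P + 5:
  P = -2.641 -> Y = 2.359 ✓
  P = -0.261 -> Y = 4.739 ✓
  P = -2.249 -> Y = 2.751 ✓
All samples match this transformation.

(b) P + 5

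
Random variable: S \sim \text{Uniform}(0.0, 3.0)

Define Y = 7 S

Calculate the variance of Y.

For Y = aS + b: Var(Y) = a² * Var(S)
Var(S) = (3 - 0)^2/12 = 0.75
Var(Y) = 7² * 0.75 = 49 * 0.75 = 36.75

36.75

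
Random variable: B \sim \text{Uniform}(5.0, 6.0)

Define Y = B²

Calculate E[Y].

Using E[X²] = Var(X) + (E[X])²:
E[B] = 5.5
Var(B) = (6 - 5)^2/12 = 0.083333333
E[B²] = 0.083333333 + 5.5² = 0.083333333 + 30.25 = 30.333333

30.333333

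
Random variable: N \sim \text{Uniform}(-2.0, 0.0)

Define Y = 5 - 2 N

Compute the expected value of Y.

For Y = -2N + 5:
E[Y] = -2 * E[N] + 5
E[N] = (-2 + 0)/2 = -1
E[Y] = -2 * (-1) + 5 = 7

7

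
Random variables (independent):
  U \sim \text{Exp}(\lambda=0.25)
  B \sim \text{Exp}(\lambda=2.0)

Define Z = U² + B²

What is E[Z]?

E[Z] = E[U²] + E[B²]
E[U²] = Var(U) + E[U]² = 16 + 16 = 32
E[B²] = Var(B) + E[B]² = 0.25 + 0.25 = 0.5
E[Z] = 32 + 0.5 = 32.5

32.5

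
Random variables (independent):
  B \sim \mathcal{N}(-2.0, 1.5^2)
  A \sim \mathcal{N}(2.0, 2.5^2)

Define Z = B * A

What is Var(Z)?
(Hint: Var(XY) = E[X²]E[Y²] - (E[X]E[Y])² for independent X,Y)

Var(XY) = E[X²]E[Y²] - (E[X]E[Y])²
E[B] = -2, Var(B) = 2.25
E[A] = 2, Var(A) = 6.25
E[B²] = 2.25 + (-2)² = 6.25
E[A²] = 6.25 + 2² = 10.25
Var(Z) = 6.25*10.25 - (-2*2)²
= 64.0625 - 16 = 48.0625

48.0625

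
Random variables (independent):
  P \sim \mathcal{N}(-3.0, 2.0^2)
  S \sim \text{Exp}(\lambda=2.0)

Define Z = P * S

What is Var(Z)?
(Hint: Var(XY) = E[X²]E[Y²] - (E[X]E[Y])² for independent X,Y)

Var(XY) = E[X²]E[Y²] - (E[X]E[Y])²
E[P] = -3, Var(P) = 4
E[S] = 0.5, Var(S) = 0.25
E[P²] = 4 + (-3)² = 13
E[S²] = 0.25 + 0.5² = 0.5
Var(Z) = 13*0.5 - (-3*0.5)²
= 6.5 - 2.25 = 4.25

4.25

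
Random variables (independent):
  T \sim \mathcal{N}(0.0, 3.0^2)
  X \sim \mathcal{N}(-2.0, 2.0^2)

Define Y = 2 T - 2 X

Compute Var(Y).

For independent RVs: Var(aX + bY) = a²Var(X) + b²Var(Y)
Var(T) = 9
Var(X) = 4
Var(Y) = 2²*9 + (-2)²*4
= 4*9 + 4*4 = 52

52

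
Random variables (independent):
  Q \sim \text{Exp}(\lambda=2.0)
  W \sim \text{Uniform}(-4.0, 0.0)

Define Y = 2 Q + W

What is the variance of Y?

For independent RVs: Var(aX + bY) = a²Var(X) + b²Var(Y)
Var(Q) = 0.25
Var(W) = 1.3333333
Var(Y) = 2²*0.25 + 1²*1.3333333
= 4*0.25 + 1*1.3333333 = 2.3333333

2.3333333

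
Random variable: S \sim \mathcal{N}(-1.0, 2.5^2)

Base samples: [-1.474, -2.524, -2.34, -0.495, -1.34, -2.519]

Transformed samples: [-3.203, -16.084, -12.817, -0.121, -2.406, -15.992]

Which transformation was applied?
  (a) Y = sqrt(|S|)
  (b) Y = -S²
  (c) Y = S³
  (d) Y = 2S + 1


Checking option (c) Y = S³:
  S = -1.474 -> Y = -3.203 ✓
  S = -2.524 -> Y = -16.084 ✓
  S = -2.34 -> Y = -12.817 ✓
All samples match this transformation.

(c) S³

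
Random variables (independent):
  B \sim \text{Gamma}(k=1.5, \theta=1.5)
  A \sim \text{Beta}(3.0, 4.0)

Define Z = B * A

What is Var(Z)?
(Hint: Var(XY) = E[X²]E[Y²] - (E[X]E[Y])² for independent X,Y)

Var(XY) = E[X²]E[Y²] - (E[X]E[Y])²
E[B] = 2.25, Var(B) = 3.375
E[A] = 0.42857143, Var(A) = 0.030612245
E[B²] = 3.375 + 2.25² = 8.4375
E[A²] = 0.030612245 + 0.42857143² = 0.21428571
Var(Z) = 8.4375*0.21428571 - (2.25*0.42857143)²
= 1.8080357 - 0.92984694 = 0.87818878

0.87818878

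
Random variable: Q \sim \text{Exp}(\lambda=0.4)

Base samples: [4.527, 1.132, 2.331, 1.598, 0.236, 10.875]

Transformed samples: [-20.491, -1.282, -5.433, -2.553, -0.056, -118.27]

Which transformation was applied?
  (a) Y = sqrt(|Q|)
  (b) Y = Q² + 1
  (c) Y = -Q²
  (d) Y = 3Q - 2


Checking option (c) Y = -Q²:
  Q = 4.527 -> Y = -20.491 ✓
  Q = 1.132 -> Y = -1.282 ✓
  Q = 2.331 -> Y = -5.433 ✓
All samples match this transformation.

(c) -Q²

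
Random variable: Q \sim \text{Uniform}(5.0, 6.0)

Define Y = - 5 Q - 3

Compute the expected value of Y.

For Y = -5Q - 3:
E[Y] = -5 * E[Q] - 3
E[Q] = (5 + 6)/2 = 5.5
E[Y] = -5 * 5.5 - 3 = -30.5

-30.5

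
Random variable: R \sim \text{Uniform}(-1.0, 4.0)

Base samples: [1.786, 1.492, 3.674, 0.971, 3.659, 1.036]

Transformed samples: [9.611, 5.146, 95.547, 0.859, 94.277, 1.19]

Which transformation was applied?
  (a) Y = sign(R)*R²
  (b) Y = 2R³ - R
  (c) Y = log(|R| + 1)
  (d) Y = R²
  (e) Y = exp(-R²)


Checking option (b) Y = 2R³ - R:
  R = 1.786 -> Y = 9.611 ✓
  R = 1.492 -> Y = 5.146 ✓
  R = 3.674 -> Y = 95.547 ✓
All samples match this transformation.

(b) 2R³ - R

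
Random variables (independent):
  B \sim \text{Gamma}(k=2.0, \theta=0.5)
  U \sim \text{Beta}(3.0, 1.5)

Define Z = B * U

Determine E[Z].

For independent RVs: E[XY] = E[X]*E[Y]
E[B] = 1
E[U] = 0.66666667
E[Z] = 1 * 0.66666667 = 0.66666667

0.66666667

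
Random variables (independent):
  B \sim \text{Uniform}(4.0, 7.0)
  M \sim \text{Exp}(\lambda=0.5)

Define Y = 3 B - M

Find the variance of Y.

For independent RVs: Var(aX + bY) = a²Var(X) + b²Var(Y)
Var(B) = 0.75
Var(M) = 4
Var(Y) = 3²*0.75 + (-1)²*4
= 9*0.75 + 1*4 = 10.75

10.75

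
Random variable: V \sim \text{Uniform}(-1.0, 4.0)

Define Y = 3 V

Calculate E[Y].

For Y = 3V:
E[Y] = 3 * E[V]
E[V] = (-1 + 4)/2 = 1.5
E[Y] = 3 * 1.5 = 4.5

4.5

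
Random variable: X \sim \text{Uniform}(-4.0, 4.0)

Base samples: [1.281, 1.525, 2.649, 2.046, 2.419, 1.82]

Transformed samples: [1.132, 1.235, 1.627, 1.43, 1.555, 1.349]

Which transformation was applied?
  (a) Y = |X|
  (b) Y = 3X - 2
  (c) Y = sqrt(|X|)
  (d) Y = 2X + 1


Checking option (c) Y = sqrt(|X|):
  X = 1.281 -> Y = 1.132 ✓
  X = 1.525 -> Y = 1.235 ✓
  X = 2.649 -> Y = 1.627 ✓
All samples match this transformation.

(c) sqrt(|X|)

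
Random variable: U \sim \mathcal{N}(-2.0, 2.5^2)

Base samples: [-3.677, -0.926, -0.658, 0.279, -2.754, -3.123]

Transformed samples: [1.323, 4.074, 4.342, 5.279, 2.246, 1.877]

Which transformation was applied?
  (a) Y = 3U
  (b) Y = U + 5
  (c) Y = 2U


Checking option (b) Y = U + 5:
  U = -3.677 -> Y = 1.323 ✓
  U = -0.926 -> Y = 4.074 ✓
  U = -0.658 -> Y = 4.342 ✓
All samples match this transformation.

(b) U + 5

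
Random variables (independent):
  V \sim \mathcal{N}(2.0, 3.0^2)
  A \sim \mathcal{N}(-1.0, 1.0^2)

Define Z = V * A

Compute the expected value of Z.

For independent RVs: E[XY] = E[X]*E[Y]
E[V] = 2
E[A] = -1
E[Z] = 2 * (-1) = -2

-2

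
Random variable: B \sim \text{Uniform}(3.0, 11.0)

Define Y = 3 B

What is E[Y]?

For Y = 3B:
E[Y] = 3 * E[B]
E[B] = (3 + 11)/2 = 7
E[Y] = 3 * 7 = 21

21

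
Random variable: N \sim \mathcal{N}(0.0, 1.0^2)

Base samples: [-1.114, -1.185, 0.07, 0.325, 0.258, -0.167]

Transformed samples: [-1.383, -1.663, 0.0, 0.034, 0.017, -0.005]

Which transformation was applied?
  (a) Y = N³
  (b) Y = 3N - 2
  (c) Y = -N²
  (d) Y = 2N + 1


Checking option (a) Y = N³:
  N = -1.114 -> Y = -1.383 ✓
  N = -1.185 -> Y = -1.663 ✓
  N = 0.07 -> Y = 0.0 ✓
All samples match this transformation.

(a) N³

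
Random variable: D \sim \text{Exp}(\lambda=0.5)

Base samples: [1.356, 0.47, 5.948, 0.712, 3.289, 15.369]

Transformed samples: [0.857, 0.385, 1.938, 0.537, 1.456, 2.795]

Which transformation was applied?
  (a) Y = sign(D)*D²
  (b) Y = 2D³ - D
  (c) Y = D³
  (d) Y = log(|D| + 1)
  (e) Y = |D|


Checking option (d) Y = log(|D| + 1):
  D = 1.356 -> Y = 0.857 ✓
  D = 0.47 -> Y = 0.385 ✓
  D = 5.948 -> Y = 1.938 ✓
All samples match this transformation.

(d) log(|D| + 1)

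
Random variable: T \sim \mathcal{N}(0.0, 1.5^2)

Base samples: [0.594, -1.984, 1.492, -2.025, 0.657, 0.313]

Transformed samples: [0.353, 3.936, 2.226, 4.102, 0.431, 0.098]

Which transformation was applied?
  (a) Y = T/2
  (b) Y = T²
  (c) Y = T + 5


Checking option (b) Y = T²:
  T = 0.594 -> Y = 0.353 ✓
  T = -1.984 -> Y = 3.936 ✓
  T = 1.492 -> Y = 2.226 ✓
All samples match this transformation.

(b) T²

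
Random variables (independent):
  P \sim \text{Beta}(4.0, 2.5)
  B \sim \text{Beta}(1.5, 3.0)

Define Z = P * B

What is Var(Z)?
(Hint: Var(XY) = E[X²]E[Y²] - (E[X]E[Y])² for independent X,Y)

Var(XY) = E[X²]E[Y²] - (E[X]E[Y])²
E[P] = 0.61538462, Var(P) = 0.031558185
E[B] = 0.33333333, Var(B) = 0.04040404
E[P²] = 0.031558185 + 0.61538462² = 0.41025641
E[B²] = 0.04040404 + 0.33333333² = 0.15151515
Var(Z) = 0.41025641*0.15151515 - (0.61538462*0.33333333)²
= 0.062160062 - 0.042077581 = 0.020082482

0.020082482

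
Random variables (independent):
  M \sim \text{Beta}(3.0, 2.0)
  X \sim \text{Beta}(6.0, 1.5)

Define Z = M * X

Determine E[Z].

For independent RVs: E[XY] = E[X]*E[Y]
E[M] = 0.6
E[X] = 0.8
E[Z] = 0.6 * 0.8 = 0.48

0.48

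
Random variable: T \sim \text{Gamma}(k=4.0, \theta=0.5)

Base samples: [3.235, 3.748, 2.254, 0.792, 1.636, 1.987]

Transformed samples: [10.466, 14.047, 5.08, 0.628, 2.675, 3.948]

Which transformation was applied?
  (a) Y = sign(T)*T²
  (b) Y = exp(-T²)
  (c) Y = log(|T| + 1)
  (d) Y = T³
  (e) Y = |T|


Checking option (a) Y = sign(T)*T²:
  T = 3.235 -> Y = 10.466 ✓
  T = 3.748 -> Y = 14.047 ✓
  T = 2.254 -> Y = 5.08 ✓
All samples match this transformation.

(a) sign(T)*T²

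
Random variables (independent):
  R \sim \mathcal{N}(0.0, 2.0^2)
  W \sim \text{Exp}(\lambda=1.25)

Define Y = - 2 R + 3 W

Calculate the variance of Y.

For independent RVs: Var(aX + bY) = a²Var(X) + b²Var(Y)
Var(R) = 4
Var(W) = 0.64
Var(Y) = (-2)²*4 + 3²*0.64
= 4*4 + 9*0.64 = 21.76

21.76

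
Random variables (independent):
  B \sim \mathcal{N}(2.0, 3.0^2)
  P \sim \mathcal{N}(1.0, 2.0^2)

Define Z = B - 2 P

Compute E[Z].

E[Z] = 1*E[B] - 2*E[P]
E[B] = 2
E[P] = 1
E[Z] = 1*2 - 2*1 = 0

0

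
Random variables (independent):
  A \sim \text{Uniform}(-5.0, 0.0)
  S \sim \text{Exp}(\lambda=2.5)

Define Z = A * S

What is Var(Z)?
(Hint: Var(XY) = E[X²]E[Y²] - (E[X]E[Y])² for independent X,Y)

Var(XY) = E[X²]E[Y²] - (E[X]E[Y])²
E[A] = -2.5, Var(A) = 2.0833333
E[S] = 0.4, Var(S) = 0.16
E[A²] = 2.0833333 + (-2.5)² = 8.3333333
E[S²] = 0.16 + 0.4² = 0.32
Var(Z) = 8.3333333*0.32 - (-2.5*0.4)²
= 2.6666667 - 1 = 1.6666667

1.6666667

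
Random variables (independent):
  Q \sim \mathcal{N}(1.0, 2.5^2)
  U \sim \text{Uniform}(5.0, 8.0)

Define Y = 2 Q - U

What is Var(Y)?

For independent RVs: Var(aX + bY) = a²Var(X) + b²Var(Y)
Var(Q) = 6.25
Var(U) = 0.75
Var(Y) = 2²*6.25 + (-1)²*0.75
= 4*6.25 + 1*0.75 = 25.75

25.75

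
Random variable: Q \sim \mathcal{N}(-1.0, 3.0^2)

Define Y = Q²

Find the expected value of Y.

E[Q²] = Var(Q) + (E[Q])² = 9 + 1 = 10

10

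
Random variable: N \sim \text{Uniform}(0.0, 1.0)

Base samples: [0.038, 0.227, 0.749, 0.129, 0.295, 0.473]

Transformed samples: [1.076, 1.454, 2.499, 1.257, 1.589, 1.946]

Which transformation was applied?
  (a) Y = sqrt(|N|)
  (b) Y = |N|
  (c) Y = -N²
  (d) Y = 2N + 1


Checking option (d) Y = 2N + 1:
  N = 0.038 -> Y = 1.076 ✓
  N = 0.227 -> Y = 1.454 ✓
  N = 0.749 -> Y = 2.499 ✓
All samples match this transformation.

(d) 2N + 1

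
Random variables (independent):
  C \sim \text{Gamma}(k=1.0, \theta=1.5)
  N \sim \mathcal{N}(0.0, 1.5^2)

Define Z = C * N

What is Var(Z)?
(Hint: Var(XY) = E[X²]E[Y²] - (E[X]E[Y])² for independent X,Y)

Var(XY) = E[X²]E[Y²] - (E[X]E[Y])²
E[C] = 1.5, Var(C) = 2.25
E[N] = 0, Var(N) = 2.25
E[C²] = 2.25 + 1.5² = 4.5
E[N²] = 2.25 + 0² = 2.25
Var(Z) = 4.5*2.25 - (1.5*0)²
= 10.125 - 0 = 10.125

10.125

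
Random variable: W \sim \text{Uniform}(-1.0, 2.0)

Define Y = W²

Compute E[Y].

Using E[X²] = Var(X) + (E[X])²:
E[W] = 0.5
Var(W) = (2 + 1)^2/12 = 0.75
E[W²] = 0.75 + 0.5² = 0.75 + 0.25 = 1

1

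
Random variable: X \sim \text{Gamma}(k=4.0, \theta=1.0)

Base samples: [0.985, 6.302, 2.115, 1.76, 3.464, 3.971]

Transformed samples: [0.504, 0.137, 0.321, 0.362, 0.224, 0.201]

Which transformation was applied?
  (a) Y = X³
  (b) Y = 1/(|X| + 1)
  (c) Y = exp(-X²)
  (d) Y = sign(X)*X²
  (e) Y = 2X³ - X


Checking option (b) Y = 1/(|X| + 1):
  X = 0.985 -> Y = 0.504 ✓
  X = 6.302 -> Y = 0.137 ✓
  X = 2.115 -> Y = 0.321 ✓
All samples match this transformation.

(b) 1/(|X| + 1)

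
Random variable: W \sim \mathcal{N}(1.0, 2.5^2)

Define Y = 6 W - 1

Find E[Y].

For Y = 6W - 1:
E[Y] = 6 * E[W] - 1
E[W] = 1.0 = 1
E[Y] = 6 * 1 - 1 = 5

5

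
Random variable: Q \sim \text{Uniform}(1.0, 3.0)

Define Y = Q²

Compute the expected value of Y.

Using E[X²] = Var(X) + (E[X])²:
E[Q] = 2
Var(Q) = (3 - 1)^2/12 = 0.33333333
E[Q²] = 0.33333333 + 2² = 0.33333333 + 4 = 4.3333333

4.3333333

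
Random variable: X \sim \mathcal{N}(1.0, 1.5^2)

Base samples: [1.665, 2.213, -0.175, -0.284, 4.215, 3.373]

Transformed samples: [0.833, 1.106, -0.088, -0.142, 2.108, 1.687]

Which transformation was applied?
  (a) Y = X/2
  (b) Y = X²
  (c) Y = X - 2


Checking option (a) Y = X/2:
  X = 1.665 -> Y = 0.833 ✓
  X = 2.213 -> Y = 1.106 ✓
  X = -0.175 -> Y = -0.088 ✓
All samples match this transformation.

(a) X/2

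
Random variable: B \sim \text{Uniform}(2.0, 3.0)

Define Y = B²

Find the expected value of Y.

E[B²] = Var(B) + (E[B])² = 0.083333333 + 6.25 = 6.3333333

6.3333333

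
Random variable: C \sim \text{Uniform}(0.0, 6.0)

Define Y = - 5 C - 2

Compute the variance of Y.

For Y = aC + b: Var(Y) = a² * Var(C)
Var(C) = (6 - 0)^2/12 = 3
Var(Y) = (-5)² * 3 = 25 * 3 = 75

75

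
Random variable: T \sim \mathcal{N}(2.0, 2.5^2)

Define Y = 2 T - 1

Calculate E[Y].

For Y = 2T - 1:
E[Y] = 2 * E[T] - 1
E[T] = 2.0 = 2
E[Y] = 2 * 2 - 1 = 3

3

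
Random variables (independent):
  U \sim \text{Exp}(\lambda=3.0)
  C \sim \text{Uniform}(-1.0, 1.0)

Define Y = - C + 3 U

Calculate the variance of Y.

For independent RVs: Var(aX + bY) = a²Var(X) + b²Var(Y)
Var(U) = 0.11111111
Var(C) = 0.33333333
Var(Y) = 3²*0.11111111 + (-1)²*0.33333333
= 9*0.11111111 + 1*0.33333333 = 1.3333333

1.3333333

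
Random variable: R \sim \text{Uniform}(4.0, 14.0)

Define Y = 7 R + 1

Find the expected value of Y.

For Y = 7R + 1:
E[Y] = 7 * E[R] + 1
E[R] = (4 + 14)/2 = 9
E[Y] = 7 * 9 + 1 = 64

64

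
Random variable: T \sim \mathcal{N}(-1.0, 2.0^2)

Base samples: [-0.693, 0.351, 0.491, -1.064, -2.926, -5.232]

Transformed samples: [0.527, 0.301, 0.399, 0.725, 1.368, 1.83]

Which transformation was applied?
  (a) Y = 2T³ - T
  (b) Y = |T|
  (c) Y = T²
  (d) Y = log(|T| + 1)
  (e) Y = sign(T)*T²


Checking option (d) Y = log(|T| + 1):
  T = -0.693 -> Y = 0.527 ✓
  T = 0.351 -> Y = 0.301 ✓
  T = 0.491 -> Y = 0.399 ✓
All samples match this transformation.

(d) log(|T| + 1)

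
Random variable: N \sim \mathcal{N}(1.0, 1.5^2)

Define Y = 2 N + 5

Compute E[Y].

For Y = 2N + 5:
E[Y] = 2 * E[N] + 5
E[N] = 1.0 = 1
E[Y] = 2 * 1 + 5 = 7

7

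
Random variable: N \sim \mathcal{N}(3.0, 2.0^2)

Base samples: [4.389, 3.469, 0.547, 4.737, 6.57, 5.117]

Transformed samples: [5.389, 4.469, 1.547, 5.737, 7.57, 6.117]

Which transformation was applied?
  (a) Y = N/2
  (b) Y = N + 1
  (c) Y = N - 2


Checking option (b) Y = N + 1:
  N = 4.389 -> Y = 5.389 ✓
  N = 3.469 -> Y = 4.469 ✓
  N = 0.547 -> Y = 1.547 ✓
All samples match this transformation.

(b) N + 1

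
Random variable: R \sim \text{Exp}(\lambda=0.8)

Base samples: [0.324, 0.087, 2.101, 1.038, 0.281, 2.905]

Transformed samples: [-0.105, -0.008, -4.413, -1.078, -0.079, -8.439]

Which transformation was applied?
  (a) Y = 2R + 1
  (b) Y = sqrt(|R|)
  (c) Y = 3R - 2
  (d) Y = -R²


Checking option (d) Y = -R²:
  R = 0.324 -> Y = -0.105 ✓
  R = 0.087 -> Y = -0.008 ✓
  R = 2.101 -> Y = -4.413 ✓
All samples match this transformation.

(d) -R²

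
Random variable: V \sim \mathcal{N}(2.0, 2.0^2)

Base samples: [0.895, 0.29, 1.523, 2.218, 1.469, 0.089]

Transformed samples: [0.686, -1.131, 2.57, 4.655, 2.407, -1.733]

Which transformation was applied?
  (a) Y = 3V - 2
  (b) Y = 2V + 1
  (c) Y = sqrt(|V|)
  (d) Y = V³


Checking option (a) Y = 3V - 2:
  V = 0.895 -> Y = 0.686 ✓
  V = 0.29 -> Y = -1.131 ✓
  V = 1.523 -> Y = 2.57 ✓
All samples match this transformation.

(a) 3V - 2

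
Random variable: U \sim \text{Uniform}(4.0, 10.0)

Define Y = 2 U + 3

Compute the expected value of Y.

For Y = 2U + 3:
E[Y] = 2 * E[U] + 3
E[U] = (4 + 10)/2 = 7
E[Y] = 2 * 7 + 3 = 17

17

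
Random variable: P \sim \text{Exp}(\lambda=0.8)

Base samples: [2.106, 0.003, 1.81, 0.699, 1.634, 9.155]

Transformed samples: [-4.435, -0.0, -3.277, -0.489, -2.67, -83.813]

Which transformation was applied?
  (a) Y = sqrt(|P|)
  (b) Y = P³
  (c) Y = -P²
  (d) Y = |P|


Checking option (c) Y = -P²:
  P = 2.106 -> Y = -4.435 ✓
  P = 0.003 -> Y = -0.0 ✓
  P = 1.81 -> Y = -3.277 ✓
All samples match this transformation.

(c) -P²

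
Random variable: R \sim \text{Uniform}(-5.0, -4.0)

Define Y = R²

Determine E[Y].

Using E[X²] = Var(X) + (E[X])²:
E[R] = -4.5
Var(R) = (-4 + 5)^2/12 = 0.083333333
E[R²] = 0.083333333 + (-4.5)² = 0.083333333 + 20.25 = 20.333333

20.333333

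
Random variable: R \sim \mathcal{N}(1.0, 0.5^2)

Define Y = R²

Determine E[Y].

E[R²] = Var(R) + (E[R])² = 0.25 + 1 = 1.25

1.25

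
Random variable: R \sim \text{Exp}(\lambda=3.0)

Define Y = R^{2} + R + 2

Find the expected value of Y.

E[Y] = 1*E[R²] + 1*E[R] + 2
E[R] = 0.33333333
E[R²] = Var(R) + (E[R])² = 0.11111111 + 0.11111111 = 0.22222222
E[Y] = 1*0.22222222 + 1*0.33333333 + 2 = 2.5555556

2.5555556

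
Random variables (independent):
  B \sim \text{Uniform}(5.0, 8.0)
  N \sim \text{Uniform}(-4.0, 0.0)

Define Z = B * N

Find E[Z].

For independent RVs: E[XY] = E[X]*E[Y]
E[B] = 6.5
E[N] = -2
E[Z] = 6.5 * (-2) = -13

-13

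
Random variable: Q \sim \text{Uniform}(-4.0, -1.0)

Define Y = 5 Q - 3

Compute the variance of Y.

For Y = aQ + b: Var(Y) = a² * Var(Q)
Var(Q) = (-1 + 4)^2/12 = 0.75
Var(Y) = 5² * 0.75 = 25 * 0.75 = 18.75

18.75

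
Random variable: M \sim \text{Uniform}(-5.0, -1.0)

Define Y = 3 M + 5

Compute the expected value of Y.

For Y = 3M + 5:
E[Y] = 3 * E[M] + 5
E[M] = (-5 - 1)/2 = -3
E[Y] = 3 * (-3) + 5 = -4

-4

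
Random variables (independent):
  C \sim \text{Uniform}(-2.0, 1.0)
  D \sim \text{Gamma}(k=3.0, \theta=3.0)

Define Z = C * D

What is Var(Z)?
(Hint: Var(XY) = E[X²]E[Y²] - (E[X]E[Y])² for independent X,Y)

Var(XY) = E[X²]E[Y²] - (E[X]E[Y])²
E[C] = -0.5, Var(C) = 0.75
E[D] = 9, Var(D) = 27
E[C²] = 0.75 + (-0.5)² = 1
E[D²] = 27 + 9² = 108
Var(Z) = 1*108 - (-0.5*9)²
= 108 - 20.25 = 87.75

87.75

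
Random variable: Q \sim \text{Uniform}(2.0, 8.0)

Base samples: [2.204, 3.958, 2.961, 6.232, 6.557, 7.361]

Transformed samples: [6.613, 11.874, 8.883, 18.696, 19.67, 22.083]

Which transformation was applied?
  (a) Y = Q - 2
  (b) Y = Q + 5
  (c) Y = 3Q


Checking option (c) Y = 3Q:
  Q = 2.204 -> Y = 6.613 ✓
  Q = 3.958 -> Y = 11.874 ✓
  Q = 2.961 -> Y = 8.883 ✓
All samples match this transformation.

(c) 3Q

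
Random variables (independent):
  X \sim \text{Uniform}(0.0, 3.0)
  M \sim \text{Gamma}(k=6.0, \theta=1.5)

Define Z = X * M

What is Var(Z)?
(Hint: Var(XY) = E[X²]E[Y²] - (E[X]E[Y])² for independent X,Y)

Var(XY) = E[X²]E[Y²] - (E[X]E[Y])²
E[X] = 1.5, Var(X) = 0.75
E[M] = 9, Var(M) = 13.5
E[X²] = 0.75 + 1.5² = 3
E[M²] = 13.5 + 9² = 94.5
Var(Z) = 3*94.5 - (1.5*9)²
= 283.5 - 182.25 = 101.25

101.25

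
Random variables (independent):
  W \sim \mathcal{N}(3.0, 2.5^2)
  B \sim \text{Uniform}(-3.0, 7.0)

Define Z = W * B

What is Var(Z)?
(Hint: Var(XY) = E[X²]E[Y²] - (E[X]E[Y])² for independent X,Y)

Var(XY) = E[X²]E[Y²] - (E[X]E[Y])²
E[W] = 3, Var(W) = 6.25
E[B] = 2, Var(B) = 8.3333333
E[W²] = 6.25 + 3² = 15.25
E[B²] = 8.3333333 + 2² = 12.333333
Var(Z) = 15.25*12.333333 - (3*2)²
= 188.08333 - 36 = 152.08333

152.08333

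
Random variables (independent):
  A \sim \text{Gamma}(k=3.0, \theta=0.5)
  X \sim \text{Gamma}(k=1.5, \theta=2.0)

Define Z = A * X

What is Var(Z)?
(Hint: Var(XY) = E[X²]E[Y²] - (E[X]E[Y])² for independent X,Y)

Var(XY) = E[X²]E[Y²] - (E[X]E[Y])²
E[A] = 1.5, Var(A) = 0.75
E[X] = 3, Var(X) = 6
E[A²] = 0.75 + 1.5² = 3
E[X²] = 6 + 3² = 15
Var(Z) = 3*15 - (1.5*3)²
= 45 - 20.25 = 24.75

24.75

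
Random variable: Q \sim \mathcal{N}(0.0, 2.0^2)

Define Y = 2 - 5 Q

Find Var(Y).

For Y = aQ + b: Var(Y) = a² * Var(Q)
Var(Q) = 2.0^2 = 4
Var(Y) = (-5)² * 4 = 25 * 4 = 100

100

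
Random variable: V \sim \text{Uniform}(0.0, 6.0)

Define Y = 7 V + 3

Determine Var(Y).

For Y = aV + b: Var(Y) = a² * Var(V)
Var(V) = (6 - 0)^2/12 = 3
Var(Y) = 7² * 3 = 49 * 3 = 147

147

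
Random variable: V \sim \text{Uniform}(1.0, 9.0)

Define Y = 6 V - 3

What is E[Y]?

For Y = 6V - 3:
E[Y] = 6 * E[V] - 3
E[V] = (1 + 9)/2 = 5
E[Y] = 6 * 5 - 3 = 27

27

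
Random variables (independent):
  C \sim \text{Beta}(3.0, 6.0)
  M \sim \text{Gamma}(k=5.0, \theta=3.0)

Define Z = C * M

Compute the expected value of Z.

For independent RVs: E[XY] = E[X]*E[Y]
E[C] = 0.33333333
E[M] = 15
E[Z] = 0.33333333 * 15 = 5

5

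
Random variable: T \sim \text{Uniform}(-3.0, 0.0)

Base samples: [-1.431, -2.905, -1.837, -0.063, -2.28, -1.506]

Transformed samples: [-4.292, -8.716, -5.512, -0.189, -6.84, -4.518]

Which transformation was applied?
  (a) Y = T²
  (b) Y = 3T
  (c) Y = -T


Checking option (b) Y = 3T:
  T = -1.431 -> Y = -4.292 ✓
  T = -2.905 -> Y = -8.716 ✓
  T = -1.837 -> Y = -5.512 ✓
All samples match this transformation.

(b) 3T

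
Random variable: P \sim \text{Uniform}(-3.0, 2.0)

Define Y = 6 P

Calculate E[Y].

For Y = 6P:
E[Y] = 6 * E[P]
E[P] = (-3 + 2)/2 = -0.5
E[Y] = 6 * (-0.5) = -3

-3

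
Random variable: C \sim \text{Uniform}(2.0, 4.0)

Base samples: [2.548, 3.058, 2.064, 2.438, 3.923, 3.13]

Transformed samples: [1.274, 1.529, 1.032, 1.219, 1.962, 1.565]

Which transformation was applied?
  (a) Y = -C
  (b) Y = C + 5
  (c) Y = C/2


Checking option (c) Y = C/2:
  C = 2.548 -> Y = 1.274 ✓
  C = 3.058 -> Y = 1.529 ✓
  C = 2.064 -> Y = 1.032 ✓
All samples match this transformation.

(c) C/2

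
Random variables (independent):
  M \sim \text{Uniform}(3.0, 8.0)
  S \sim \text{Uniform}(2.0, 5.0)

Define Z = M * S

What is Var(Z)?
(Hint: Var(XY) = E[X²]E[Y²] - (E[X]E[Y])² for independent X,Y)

Var(XY) = E[X²]E[Y²] - (E[X]E[Y])²
E[M] = 5.5, Var(M) = 2.0833333
E[S] = 3.5, Var(S) = 0.75
E[M²] = 2.0833333 + 5.5² = 32.333333
E[S²] = 0.75 + 3.5² = 13
Var(Z) = 32.333333*13 - (5.5*3.5)²
= 420.33333 - 370.5625 = 49.770833

49.770833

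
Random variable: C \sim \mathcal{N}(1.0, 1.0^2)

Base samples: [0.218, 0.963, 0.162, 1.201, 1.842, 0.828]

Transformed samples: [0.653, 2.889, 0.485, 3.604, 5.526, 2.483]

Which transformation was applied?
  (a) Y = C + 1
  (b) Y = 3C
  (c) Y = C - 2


Checking option (b) Y = 3C:
  C = 0.218 -> Y = 0.653 ✓
  C = 0.963 -> Y = 2.889 ✓
  C = 0.162 -> Y = 0.485 ✓
All samples match this transformation.

(b) 3C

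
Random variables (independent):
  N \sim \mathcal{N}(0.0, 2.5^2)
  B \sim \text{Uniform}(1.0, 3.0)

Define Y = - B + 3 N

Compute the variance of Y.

For independent RVs: Var(aX + bY) = a²Var(X) + b²Var(Y)
Var(N) = 6.25
Var(B) = 0.33333333
Var(Y) = 3²*6.25 + (-1)²*0.33333333
= 9*6.25 + 1*0.33333333 = 56.583333

56.583333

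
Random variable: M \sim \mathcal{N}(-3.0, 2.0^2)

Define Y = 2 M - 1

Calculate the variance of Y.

For Y = aM + b: Var(Y) = a² * Var(M)
Var(M) = 2.0^2 = 4
Var(Y) = 2² * 4 = 4 * 4 = 16

16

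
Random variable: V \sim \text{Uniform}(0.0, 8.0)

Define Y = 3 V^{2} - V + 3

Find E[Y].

E[Y] = 3*E[V²] - 1*E[V] + 3
E[V] = 4
E[V²] = Var(V) + (E[V])² = 5.3333333 + 16 = 21.333333
E[Y] = 3*21.333333 - 1*4 + 3 = 63

63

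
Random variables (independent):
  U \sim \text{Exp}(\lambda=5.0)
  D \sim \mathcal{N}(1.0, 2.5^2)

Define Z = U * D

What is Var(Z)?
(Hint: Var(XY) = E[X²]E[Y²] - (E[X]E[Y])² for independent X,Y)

Var(XY) = E[X²]E[Y²] - (E[X]E[Y])²
E[U] = 0.2, Var(U) = 0.04
E[D] = 1, Var(D) = 6.25
E[U²] = 0.04 + 0.2² = 0.08
E[D²] = 6.25 + 1² = 7.25
Var(Z) = 0.08*7.25 - (0.2*1)²
= 0.58 - 0.04 = 0.54

0.54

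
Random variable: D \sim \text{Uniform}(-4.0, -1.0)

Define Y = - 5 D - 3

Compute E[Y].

For Y = -5D - 3:
E[Y] = -5 * E[D] - 3
E[D] = (-4 - 1)/2 = -2.5
E[Y] = -5 * (-2.5) - 3 = 9.5

9.5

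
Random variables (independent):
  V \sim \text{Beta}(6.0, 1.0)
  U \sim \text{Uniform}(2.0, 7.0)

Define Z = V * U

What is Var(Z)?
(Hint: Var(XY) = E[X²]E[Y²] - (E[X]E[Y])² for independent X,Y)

Var(XY) = E[X²]E[Y²] - (E[X]E[Y])²
E[V] = 0.85714286, Var(V) = 0.015306122
E[U] = 4.5, Var(U) = 2.0833333
E[V²] = 0.015306122 + 0.85714286² = 0.75
E[U²] = 2.0833333 + 4.5² = 22.333333
Var(Z) = 0.75*22.333333 - (0.85714286*4.5)²
= 16.75 - 14.877551 = 1.872449

1.872449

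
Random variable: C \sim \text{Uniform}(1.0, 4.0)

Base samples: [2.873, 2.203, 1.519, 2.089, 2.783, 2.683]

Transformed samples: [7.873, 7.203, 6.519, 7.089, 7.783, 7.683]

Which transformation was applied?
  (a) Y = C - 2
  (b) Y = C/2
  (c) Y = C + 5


Checking option (c) Y = C + 5:
  C = 2.873 -> Y = 7.873 ✓
  C = 2.203 -> Y = 7.203 ✓
  C = 1.519 -> Y = 6.519 ✓
All samples match this transformation.

(c) C + 5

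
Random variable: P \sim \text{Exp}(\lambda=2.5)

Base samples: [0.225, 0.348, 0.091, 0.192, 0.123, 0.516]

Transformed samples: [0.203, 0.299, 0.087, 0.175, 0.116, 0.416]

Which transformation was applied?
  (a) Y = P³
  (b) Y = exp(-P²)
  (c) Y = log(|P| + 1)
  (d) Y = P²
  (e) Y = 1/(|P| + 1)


Checking option (c) Y = log(|P| + 1):
  P = 0.225 -> Y = 0.203 ✓
  P = 0.348 -> Y = 0.299 ✓
  P = 0.091 -> Y = 0.087 ✓
All samples match this transformation.

(c) log(|P| + 1)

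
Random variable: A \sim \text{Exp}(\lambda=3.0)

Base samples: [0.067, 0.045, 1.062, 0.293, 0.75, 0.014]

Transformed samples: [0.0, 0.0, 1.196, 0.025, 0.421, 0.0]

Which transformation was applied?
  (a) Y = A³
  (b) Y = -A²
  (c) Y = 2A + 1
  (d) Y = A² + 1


Checking option (a) Y = A³:
  A = 0.067 -> Y = 0.0 ✓
  A = 0.045 -> Y = 0.0 ✓
  A = 1.062 -> Y = 1.196 ✓
All samples match this transformation.

(a) A³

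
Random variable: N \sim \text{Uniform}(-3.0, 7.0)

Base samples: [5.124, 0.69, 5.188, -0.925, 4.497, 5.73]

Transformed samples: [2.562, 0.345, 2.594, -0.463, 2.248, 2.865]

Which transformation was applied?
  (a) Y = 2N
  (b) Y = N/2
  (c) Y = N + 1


Checking option (b) Y = N/2:
  N = 5.124 -> Y = 2.562 ✓
  N = 0.69 -> Y = 0.345 ✓
  N = 5.188 -> Y = 2.594 ✓
All samples match this transformation.

(b) N/2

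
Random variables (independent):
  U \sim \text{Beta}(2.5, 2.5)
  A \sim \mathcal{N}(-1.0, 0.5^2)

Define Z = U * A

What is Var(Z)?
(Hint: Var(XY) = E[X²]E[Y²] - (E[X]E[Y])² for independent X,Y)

Var(XY) = E[X²]E[Y²] - (E[X]E[Y])²
E[U] = 0.5, Var(U) = 0.041666667
E[A] = -1, Var(A) = 0.25
E[U²] = 0.041666667 + 0.5² = 0.29166667
E[A²] = 0.25 + (-1)² = 1.25
Var(Z) = 0.29166667*1.25 - (0.5*(-1))²
= 0.36458333 - 0.25 = 0.11458333

0.11458333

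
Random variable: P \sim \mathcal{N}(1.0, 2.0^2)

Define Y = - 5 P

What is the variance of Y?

For Y = aP + b: Var(Y) = a² * Var(P)
Var(P) = 2.0^2 = 4
Var(Y) = (-5)² * 4 = 25 * 4 = 100

100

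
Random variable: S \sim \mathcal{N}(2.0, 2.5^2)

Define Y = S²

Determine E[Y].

Using E[X²] = Var(X) + (E[X])²:
E[S] = 2
Var(S) = 2.5^2 = 6.25
E[S²] = 6.25 + 2² = 6.25 + 4 = 10.25

10.25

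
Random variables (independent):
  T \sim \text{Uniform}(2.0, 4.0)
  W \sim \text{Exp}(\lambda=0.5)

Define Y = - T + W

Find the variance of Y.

For independent RVs: Var(aX + bY) = a²Var(X) + b²Var(Y)
Var(T) = 0.33333333
Var(W) = 4
Var(Y) = (-1)²*0.33333333 + 1²*4
= 1*0.33333333 + 1*4 = 4.3333333

4.3333333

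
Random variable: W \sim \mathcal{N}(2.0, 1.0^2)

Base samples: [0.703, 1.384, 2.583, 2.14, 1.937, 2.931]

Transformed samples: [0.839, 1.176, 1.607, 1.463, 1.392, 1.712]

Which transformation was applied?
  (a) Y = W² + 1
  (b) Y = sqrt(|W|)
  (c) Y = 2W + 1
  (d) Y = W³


Checking option (b) Y = sqrt(|W|):
  W = 0.703 -> Y = 0.839 ✓
  W = 1.384 -> Y = 1.176 ✓
  W = 2.583 -> Y = 1.607 ✓
All samples match this transformation.

(b) sqrt(|W|)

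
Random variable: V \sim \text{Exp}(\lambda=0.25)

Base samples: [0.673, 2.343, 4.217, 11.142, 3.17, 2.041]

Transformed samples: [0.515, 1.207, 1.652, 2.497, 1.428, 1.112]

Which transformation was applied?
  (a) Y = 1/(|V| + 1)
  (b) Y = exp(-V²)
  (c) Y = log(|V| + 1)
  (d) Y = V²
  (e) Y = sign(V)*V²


Checking option (c) Y = log(|V| + 1):
  V = 0.673 -> Y = 0.515 ✓
  V = 2.343 -> Y = 1.207 ✓
  V = 4.217 -> Y = 1.652 ✓
All samples match this transformation.

(c) log(|V| + 1)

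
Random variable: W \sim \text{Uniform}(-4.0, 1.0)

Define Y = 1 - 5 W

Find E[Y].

For Y = -5W + 1:
E[Y] = -5 * E[W] + 1
E[W] = (-4 + 1)/2 = -1.5
E[Y] = -5 * (-1.5) + 1 = 8.5

8.5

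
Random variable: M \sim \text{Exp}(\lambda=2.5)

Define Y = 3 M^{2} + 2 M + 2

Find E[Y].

E[Y] = 3*E[M²] + 2*E[M] + 2
E[M] = 0.4
E[M²] = Var(M) + (E[M])² = 0.16 + 0.16 = 0.32
E[Y] = 3*0.32 + 2*0.4 + 2 = 3.76

3.76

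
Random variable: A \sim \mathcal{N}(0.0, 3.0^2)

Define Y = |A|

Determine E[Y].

For X ~ N(0, 3.0²), E[|X|] = sigma * sqrt(2/pi)
= 3.0 * sqrt(2/pi) = 2.3936537

2.3936537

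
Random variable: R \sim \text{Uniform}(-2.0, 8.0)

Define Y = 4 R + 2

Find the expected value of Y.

For Y = 4R + 2:
E[Y] = 4 * E[R] + 2
E[R] = (-2 + 8)/2 = 3
E[Y] = 4 * 3 + 2 = 14

14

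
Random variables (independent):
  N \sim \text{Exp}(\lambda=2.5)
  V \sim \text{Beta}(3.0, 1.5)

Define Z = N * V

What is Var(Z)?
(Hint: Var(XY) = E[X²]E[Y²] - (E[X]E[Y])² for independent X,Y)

Var(XY) = E[X²]E[Y²] - (E[X]E[Y])²
E[N] = 0.4, Var(N) = 0.16
E[V] = 0.66666667, Var(V) = 0.04040404
E[N²] = 0.16 + 0.4² = 0.32
E[V²] = 0.04040404 + 0.66666667² = 0.48484848
Var(Z) = 0.32*0.48484848 - (0.4*0.66666667)²
= 0.15515152 - 0.071111111 = 0.084040404

0.084040404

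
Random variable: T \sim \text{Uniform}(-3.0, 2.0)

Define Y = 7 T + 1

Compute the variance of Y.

For Y = aT + b: Var(Y) = a² * Var(T)
Var(T) = (2 + 3)^2/12 = 2.0833333
Var(Y) = 7² * 2.0833333 = 49 * 2.0833333 = 102.08333

102.08333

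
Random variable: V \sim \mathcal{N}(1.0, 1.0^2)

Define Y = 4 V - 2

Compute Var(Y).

For Y = aV + b: Var(Y) = a² * Var(V)
Var(V) = 1.0^2 = 1
Var(Y) = 4² * 1 = 16 * 1 = 16

16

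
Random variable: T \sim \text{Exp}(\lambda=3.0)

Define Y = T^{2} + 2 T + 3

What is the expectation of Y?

E[Y] = 1*E[T²] + 2*E[T] + 3
E[T] = 0.33333333
E[T²] = Var(T) + (E[T])² = 0.11111111 + 0.11111111 = 0.22222222
E[Y] = 1*0.22222222 + 2*0.33333333 + 3 = 3.8888889

3.8888889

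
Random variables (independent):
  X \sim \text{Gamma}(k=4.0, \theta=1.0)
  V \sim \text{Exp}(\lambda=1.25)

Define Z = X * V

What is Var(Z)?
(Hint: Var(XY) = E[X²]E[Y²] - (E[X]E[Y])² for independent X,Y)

Var(XY) = E[X²]E[Y²] - (E[X]E[Y])²
E[X] = 4, Var(X) = 4
E[V] = 0.8, Var(V) = 0.64
E[X²] = 4 + 4² = 20
E[V²] = 0.64 + 0.8² = 1.28
Var(Z) = 20*1.28 - (4*0.8)²
= 25.6 - 10.24 = 15.36

15.36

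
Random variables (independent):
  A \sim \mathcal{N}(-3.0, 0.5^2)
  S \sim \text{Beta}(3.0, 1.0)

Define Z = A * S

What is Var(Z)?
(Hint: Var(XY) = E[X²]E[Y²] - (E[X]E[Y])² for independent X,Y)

Var(XY) = E[X²]E[Y²] - (E[X]E[Y])²
E[A] = -3, Var(A) = 0.25
E[S] = 0.75, Var(S) = 0.0375
E[A²] = 0.25 + (-3)² = 9.25
E[S²] = 0.0375 + 0.75² = 0.6
Var(Z) = 9.25*0.6 - (-3*0.75)²
= 5.55 - 5.0625 = 0.4875

0.4875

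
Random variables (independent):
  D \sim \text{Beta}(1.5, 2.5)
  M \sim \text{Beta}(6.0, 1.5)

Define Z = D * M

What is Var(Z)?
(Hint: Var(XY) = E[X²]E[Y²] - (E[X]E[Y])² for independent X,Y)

Var(XY) = E[X²]E[Y²] - (E[X]E[Y])²
E[D] = 0.375, Var(D) = 0.046875
E[M] = 0.8, Var(M) = 0.018823529
E[D²] = 0.046875 + 0.375² = 0.1875
E[M²] = 0.018823529 + 0.8² = 0.65882353
Var(Z) = 0.1875*0.65882353 - (0.375*0.8)²
= 0.12352941 - 0.09 = 0.033529412

0.033529412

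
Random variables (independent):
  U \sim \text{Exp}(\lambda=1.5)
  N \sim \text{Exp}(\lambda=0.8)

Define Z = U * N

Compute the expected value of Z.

For independent RVs: E[XY] = E[X]*E[Y]
E[U] = 0.66666667
E[N] = 1.25
E[Z] = 0.66666667 * 1.25 = 0.83333333

0.83333333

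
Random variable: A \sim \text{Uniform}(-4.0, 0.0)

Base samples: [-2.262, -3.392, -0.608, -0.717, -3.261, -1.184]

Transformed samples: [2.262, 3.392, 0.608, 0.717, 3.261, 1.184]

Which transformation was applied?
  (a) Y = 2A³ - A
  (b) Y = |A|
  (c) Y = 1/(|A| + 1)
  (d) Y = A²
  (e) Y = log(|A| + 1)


Checking option (b) Y = |A|:
  A = -2.262 -> Y = 2.262 ✓
  A = -3.392 -> Y = 3.392 ✓
  A = -0.608 -> Y = 0.608 ✓
All samples match this transformation.

(b) |A|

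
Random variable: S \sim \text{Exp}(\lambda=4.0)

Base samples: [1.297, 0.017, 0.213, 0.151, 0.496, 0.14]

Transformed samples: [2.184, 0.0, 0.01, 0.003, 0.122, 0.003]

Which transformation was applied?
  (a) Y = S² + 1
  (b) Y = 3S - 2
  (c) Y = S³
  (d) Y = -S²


Checking option (c) Y = S³:
  S = 1.297 -> Y = 2.184 ✓
  S = 0.017 -> Y = 0.0 ✓
  S = 0.213 -> Y = 0.01 ✓
All samples match this transformation.

(c) S³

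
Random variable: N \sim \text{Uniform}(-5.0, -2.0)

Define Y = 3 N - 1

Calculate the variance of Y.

For Y = aN + b: Var(Y) = a² * Var(N)
Var(N) = (-2 + 5)^2/12 = 0.75
Var(Y) = 3² * 0.75 = 9 * 0.75 = 6.75

6.75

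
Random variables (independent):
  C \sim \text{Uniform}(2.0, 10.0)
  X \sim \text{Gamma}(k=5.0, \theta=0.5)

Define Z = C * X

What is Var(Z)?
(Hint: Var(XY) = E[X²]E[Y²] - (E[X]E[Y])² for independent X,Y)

Var(XY) = E[X²]E[Y²] - (E[X]E[Y])²
E[C] = 6, Var(C) = 5.3333333
E[X] = 2.5, Var(X) = 1.25
E[C²] = 5.3333333 + 6² = 41.333333
E[X²] = 1.25 + 2.5² = 7.5
Var(Z) = 41.333333*7.5 - (6*2.5)²
= 310 - 225 = 85

85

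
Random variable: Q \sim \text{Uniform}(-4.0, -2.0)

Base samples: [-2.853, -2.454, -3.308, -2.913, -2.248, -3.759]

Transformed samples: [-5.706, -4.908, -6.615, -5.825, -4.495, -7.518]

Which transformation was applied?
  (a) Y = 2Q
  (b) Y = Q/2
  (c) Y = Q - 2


Checking option (a) Y = 2Q:
  Q = -2.853 -> Y = -5.706 ✓
  Q = -2.454 -> Y = -4.908 ✓
  Q = -3.308 -> Y = -6.615 ✓
All samples match this transformation.

(a) 2Q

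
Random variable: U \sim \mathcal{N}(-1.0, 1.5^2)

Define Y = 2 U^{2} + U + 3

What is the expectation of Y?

E[Y] = 2*E[U²] + 1*E[U] + 3
E[U] = -1
E[U²] = Var(U) + (E[U])² = 2.25 + 1 = 3.25
E[Y] = 2*3.25 + 1*(-1) + 3 = 8.5

8.5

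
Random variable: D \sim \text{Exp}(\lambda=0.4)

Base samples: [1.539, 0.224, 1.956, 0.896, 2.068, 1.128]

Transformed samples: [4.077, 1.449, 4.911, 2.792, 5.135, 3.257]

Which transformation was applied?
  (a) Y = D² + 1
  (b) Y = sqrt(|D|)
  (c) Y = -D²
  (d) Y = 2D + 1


Checking option (d) Y = 2D + 1:
  D = 1.539 -> Y = 4.077 ✓
  D = 0.224 -> Y = 1.449 ✓
  D = 1.956 -> Y = 4.911 ✓
All samples match this transformation.

(d) 2D + 1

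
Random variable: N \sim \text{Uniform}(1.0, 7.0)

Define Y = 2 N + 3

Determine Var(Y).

For Y = aN + b: Var(Y) = a² * Var(N)
Var(N) = (7 - 1)^2/12 = 3
Var(Y) = 2² * 3 = 4 * 3 = 12

12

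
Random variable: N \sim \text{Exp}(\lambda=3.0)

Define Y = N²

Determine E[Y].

E[N²] = Var(N) + (E[N])² = 0.11111111 + 0.11111111 = 0.22222222

0.22222222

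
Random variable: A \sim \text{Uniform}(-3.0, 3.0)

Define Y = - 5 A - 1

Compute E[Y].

For Y = -5A - 1:
E[Y] = -5 * E[A] - 1
E[A] = (-3 + 3)/2 = 0
E[Y] = -5 * 0 - 1 = -1

-1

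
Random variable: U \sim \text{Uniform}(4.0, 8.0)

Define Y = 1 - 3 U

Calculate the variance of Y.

For Y = aU + b: Var(Y) = a² * Var(U)
Var(U) = (8 - 4)^2/12 = 1.3333333
Var(Y) = (-3)² * 1.3333333 = 9 * 1.3333333 = 12

12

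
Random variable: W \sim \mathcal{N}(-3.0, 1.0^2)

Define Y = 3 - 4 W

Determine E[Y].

For Y = -4W + 3:
E[Y] = -4 * E[W] + 3
E[W] = -3.0 = -3
E[Y] = -4 * (-3) + 3 = 15

15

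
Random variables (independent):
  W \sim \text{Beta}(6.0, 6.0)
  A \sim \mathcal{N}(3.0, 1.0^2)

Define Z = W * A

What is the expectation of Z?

For independent RVs: E[XY] = E[X]*E[Y]
E[W] = 0.5
E[A] = 3
E[Z] = 0.5 * 3 = 1.5

1.5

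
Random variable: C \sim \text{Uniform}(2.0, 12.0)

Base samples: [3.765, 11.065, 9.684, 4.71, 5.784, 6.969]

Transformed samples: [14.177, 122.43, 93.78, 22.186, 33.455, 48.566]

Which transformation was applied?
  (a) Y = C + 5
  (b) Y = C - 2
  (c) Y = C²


Checking option (c) Y = C²:
  C = 3.765 -> Y = 14.177 ✓
  C = 11.065 -> Y = 122.43 ✓
  C = 9.684 -> Y = 93.78 ✓
All samples match this transformation.

(c) C²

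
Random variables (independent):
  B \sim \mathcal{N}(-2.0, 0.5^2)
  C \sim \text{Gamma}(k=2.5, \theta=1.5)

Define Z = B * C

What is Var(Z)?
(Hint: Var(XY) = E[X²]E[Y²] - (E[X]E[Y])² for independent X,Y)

Var(XY) = E[X²]E[Y²] - (E[X]E[Y])²
E[B] = -2, Var(B) = 0.25
E[C] = 3.75, Var(C) = 5.625
E[B²] = 0.25 + (-2)² = 4.25
E[C²] = 5.625 + 3.75² = 19.6875
Var(Z) = 4.25*19.6875 - (-2*3.75)²
= 83.671875 - 56.25 = 27.421875

27.421875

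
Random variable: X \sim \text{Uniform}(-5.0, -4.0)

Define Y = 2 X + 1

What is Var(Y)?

For Y = aX + b: Var(Y) = a² * Var(X)
Var(X) = (-4 + 5)^2/12 = 0.083333333
Var(Y) = 2² * 0.083333333 = 4 * 0.083333333 = 0.33333333

0.33333333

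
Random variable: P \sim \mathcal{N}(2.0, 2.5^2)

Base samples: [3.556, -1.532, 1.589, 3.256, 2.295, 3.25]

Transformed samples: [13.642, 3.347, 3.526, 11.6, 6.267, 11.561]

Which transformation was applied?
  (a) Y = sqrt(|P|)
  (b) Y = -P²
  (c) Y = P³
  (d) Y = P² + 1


Checking option (d) Y = P² + 1:
  P = 3.556 -> Y = 13.642 ✓
  P = -1.532 -> Y = 3.347 ✓
  P = 1.589 -> Y = 3.526 ✓
All samples match this transformation.

(d) P² + 1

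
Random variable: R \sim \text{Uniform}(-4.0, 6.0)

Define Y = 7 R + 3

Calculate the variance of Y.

For Y = aR + b: Var(Y) = a² * Var(R)
Var(R) = (6 + 4)^2/12 = 8.3333333
Var(Y) = 7² * 8.3333333 = 49 * 8.3333333 = 408.33333

408.33333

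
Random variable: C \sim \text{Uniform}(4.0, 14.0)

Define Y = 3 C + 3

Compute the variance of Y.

For Y = aC + b: Var(Y) = a² * Var(C)
Var(C) = (14 - 4)^2/12 = 8.3333333
Var(Y) = 3² * 8.3333333 = 9 * 8.3333333 = 75

75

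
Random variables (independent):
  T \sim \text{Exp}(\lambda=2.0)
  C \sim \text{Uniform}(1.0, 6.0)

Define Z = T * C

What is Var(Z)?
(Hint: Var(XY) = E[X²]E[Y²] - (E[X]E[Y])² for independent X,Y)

Var(XY) = E[X²]E[Y²] - (E[X]E[Y])²
E[T] = 0.5, Var(T) = 0.25
E[C] = 3.5, Var(C) = 2.0833333
E[T²] = 0.25 + 0.5² = 0.5
E[C²] = 2.0833333 + 3.5² = 14.333333
Var(Z) = 0.5*14.333333 - (0.5*3.5)²
= 7.1666667 - 3.0625 = 4.1041667

4.1041667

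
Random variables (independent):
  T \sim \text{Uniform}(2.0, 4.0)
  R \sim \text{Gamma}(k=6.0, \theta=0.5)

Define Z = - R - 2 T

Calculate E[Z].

E[Z] = -2*E[T] - 1*E[R]
E[T] = 3
E[R] = 3
E[Z] = -2*3 - 1*3 = -9

-9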